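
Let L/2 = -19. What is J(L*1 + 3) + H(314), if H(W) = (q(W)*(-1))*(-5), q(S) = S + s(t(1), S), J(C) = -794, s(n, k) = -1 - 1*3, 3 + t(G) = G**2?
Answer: 756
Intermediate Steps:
L = -38 (L = 2*(-19) = -38)
t(G) = -3 + G**2
s(n, k) = -4 (s(n, k) = -1 - 3 = -4)
q(S) = -4 + S (q(S) = S - 4 = -4 + S)
H(W) = -20 + 5*W (H(W) = ((-4 + W)*(-1))*(-5) = (4 - W)*(-5) = -20 + 5*W)
J(L*1 + 3) + H(314) = -794 + (-20 + 5*314) = -794 + (-20 + 1570) = -794 + 1550 = 756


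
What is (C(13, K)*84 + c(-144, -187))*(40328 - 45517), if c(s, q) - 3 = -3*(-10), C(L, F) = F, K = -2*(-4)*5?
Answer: -17606277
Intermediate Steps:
K = 40 (K = 8*5 = 40)
c(s, q) = 33 (c(s, q) = 3 - 3*(-10) = 3 + 30 = 33)
(C(13, K)*84 + c(-144, -187))*(40328 - 45517) = (40*84 + 33)*(40328 - 45517) = (3360 + 33)*(-5189) = 3393*(-5189) = -17606277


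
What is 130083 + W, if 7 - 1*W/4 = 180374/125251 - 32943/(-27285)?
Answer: 148204902839751/1139157845 ≈ 1.3010e+5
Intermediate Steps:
W = 19832888616/1139157845 (W = 28 - 4*(180374/125251 - 32943/(-27285)) = 28 - 4*(180374*(1/125251) - 32943*(-1/27285)) = 28 - 4*(180374/125251 + 10981/9095) = 28 - 4*3015882761/1139157845 = 28 - 12063531044/1139157845 = 19832888616/1139157845 ≈ 17.410)
130083 + W = 130083 + 19832888616/1139157845 = 148204902839751/1139157845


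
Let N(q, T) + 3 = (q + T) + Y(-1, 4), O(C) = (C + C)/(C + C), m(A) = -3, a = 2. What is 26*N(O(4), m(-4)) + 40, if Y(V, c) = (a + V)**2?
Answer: -64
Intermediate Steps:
Y(V, c) = (2 + V)**2
O(C) = 1 (O(C) = (2*C)/((2*C)) = (2*C)*(1/(2*C)) = 1)
N(q, T) = -2 + T + q (N(q, T) = -3 + ((q + T) + (2 - 1)**2) = -3 + ((T + q) + 1**2) = -3 + ((T + q) + 1) = -3 + (1 + T + q) = -2 + T + q)
26*N(O(4), m(-4)) + 40 = 26*(-2 - 3 + 1) + 40 = 26*(-4) + 40 = -104 + 40 = -64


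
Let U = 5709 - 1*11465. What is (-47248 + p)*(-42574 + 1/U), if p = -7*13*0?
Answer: 2894600822340/1439 ≈ 2.0115e+9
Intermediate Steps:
U = -5756 (U = 5709 - 11465 = -5756)
p = 0 (p = -91*0 = 0)
(-47248 + p)*(-42574 + 1/U) = (-47248 + 0)*(-42574 + 1/(-5756)) = -47248*(-42574 - 1/5756) = -47248*(-245055945/5756) = 2894600822340/1439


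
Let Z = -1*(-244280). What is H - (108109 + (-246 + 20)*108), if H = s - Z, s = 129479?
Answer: -198502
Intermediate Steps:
Z = 244280
H = -114801 (H = 129479 - 1*244280 = 129479 - 244280 = -114801)
H - (108109 + (-246 + 20)*108) = -114801 - (108109 + (-246 + 20)*108) = -114801 - (108109 - 226*108) = -114801 - (108109 - 24408) = -114801 - 1*83701 = -114801 - 83701 = -198502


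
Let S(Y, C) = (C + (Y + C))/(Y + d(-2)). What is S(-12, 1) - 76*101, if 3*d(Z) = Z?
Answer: -145829/19 ≈ -7675.2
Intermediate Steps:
d(Z) = Z/3
S(Y, C) = (Y + 2*C)/(-⅔ + Y) (S(Y, C) = (C + (Y + C))/(Y + (⅓)*(-2)) = (C + (C + Y))/(Y - ⅔) = (Y + 2*C)/(-⅔ + Y))
S(-12, 1) - 76*101 = 3*(-12 + 2*1)/(-2 + 3*(-12)) - 76*101 = 3*(-12 + 2)/(-2 - 36) - 7676 = 3*(-10)/(-38) - 7676 = 3*(-1/38)*(-10) - 7676 = 15/19 - 7676 = -145829/19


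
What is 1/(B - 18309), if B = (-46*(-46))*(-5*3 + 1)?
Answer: -1/47933 ≈ -2.0862e-5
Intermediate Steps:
B = -29624 (B = 2116*(-15 + 1) = 2116*(-14) = -29624)
1/(B - 18309) = 1/(-29624 - 18309) = 1/(-47933) = -1/47933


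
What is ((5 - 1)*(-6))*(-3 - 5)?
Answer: 192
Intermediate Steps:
((5 - 1)*(-6))*(-3 - 5) = (4*(-6))*(-8) = -24*(-8) = 192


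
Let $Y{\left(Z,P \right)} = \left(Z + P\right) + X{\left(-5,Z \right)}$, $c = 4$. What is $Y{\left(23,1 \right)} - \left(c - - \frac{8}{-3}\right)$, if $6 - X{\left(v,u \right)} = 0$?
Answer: $\frac{86}{3} \approx 28.667$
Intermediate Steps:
$X{\left(v,u \right)} = 6$ ($X{\left(v,u \right)} = 6 - 0 = 6 + 0 = 6$)
$Y{\left(Z,P \right)} = 6 + P + Z$ ($Y{\left(Z,P \right)} = \left(Z + P\right) + 6 = \left(P + Z\right) + 6 = 6 + P + Z$)
$Y{\left(23,1 \right)} - \left(c - - \frac{8}{-3}\right) = \left(6 + 1 + 23\right) - \left(4 - - \frac{8}{-3}\right) = 30 - \left(4 - \left(-8\right) \left(- \frac{1}{3}\right)\right) = 30 - \left(4 - \frac{8}{3}\right) = 30 - \frac{4}{3} = \frac{86}{3}$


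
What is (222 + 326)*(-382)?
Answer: -209336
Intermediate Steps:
(222 + 326)*(-382) = 548*(-382) = -209336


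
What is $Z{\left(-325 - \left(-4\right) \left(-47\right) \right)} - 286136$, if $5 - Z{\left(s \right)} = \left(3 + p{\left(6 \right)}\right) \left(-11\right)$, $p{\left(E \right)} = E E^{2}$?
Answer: $-283722$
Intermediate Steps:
$p{\left(E \right)} = E^{3}$
$Z{\left(s \right)} = 2414$ ($Z{\left(s \right)} = 5 - \left(3 + 6^{3}\right) \left(-11\right) = 5 - \left(3 + 216\right) \left(-11\right) = 5 - 219 \left(-11\right) = 5 - -2409 = 5 + 2409 = 2414$)
$Z{\left(-325 - \left(-4\right) \left(-47\right) \right)} - 286136 = 2414 - 286136 = -283722$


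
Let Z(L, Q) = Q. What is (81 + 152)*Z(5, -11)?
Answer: -2563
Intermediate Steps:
(81 + 152)*Z(5, -11) = (81 + 152)*(-11) = 233*(-11) = -2563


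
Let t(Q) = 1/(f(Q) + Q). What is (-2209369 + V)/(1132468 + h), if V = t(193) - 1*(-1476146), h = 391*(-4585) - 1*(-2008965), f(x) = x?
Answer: -94341359/173532476 ≈ -0.54365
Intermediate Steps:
t(Q) = 1/(2*Q) (t(Q) = 1/(Q + Q) = 1/(2*Q))
h = 216230 (h = -1792735 + 2008965 = 216230)
V = 569792357/386 (V = (½)/193 - 1*(-1476146) = (½)*(1/193) + 1476146 = 1/386 + 1476146 = 569792357/386 ≈ 1.4761e+6)
(-2209369 + V)/(1132468 + h) = (-2209369 + 569792357/386)/(1132468 + 216230) = -283024077/386/1348698 = -283024077/386*1/1348698 = -94341359/173532476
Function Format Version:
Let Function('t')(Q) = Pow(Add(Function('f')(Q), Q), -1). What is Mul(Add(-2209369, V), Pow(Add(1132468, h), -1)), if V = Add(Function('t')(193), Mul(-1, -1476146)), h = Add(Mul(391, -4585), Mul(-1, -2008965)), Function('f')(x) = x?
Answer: Rational(-94341359, 173532476) ≈ -0.54365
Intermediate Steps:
Function('t')(Q) = Mul(Rational(1, 2), Pow(Q, -1)) (Function('t')(Q) = Pow(Add(Q, Q), -1) = Pow(Mul(2, Q), -1) = Mul(Rational(1, 2), Pow(Q, -1)))
h = 216230 (h = Add(-1792735, 2008965) = 216230)
V = Rational(569792357, 386) (V = Add(Mul(Rational(1, 2), Pow(193, -1)), Mul(-1, -1476146)) = Add(Mul(Rational(1, 2), Rational(1, 193)), 1476146) = Add(Rational(1, 386), 1476146) = Rational(569792357, 386) ≈ 1.4761e+6)
Mul(Add(-2209369, V), Pow(Add(1132468, h), -1)) = Mul(Add(-2209369, Rational(569792357, 386)), Pow(Add(1132468, 216230), -1)) = Mul(Rational(-283024077, 386), Pow(1348698, -1)) = Mul(Rational(-283024077, 386), Rational(1, 1348698)) = Rational(-94341359, 173532476)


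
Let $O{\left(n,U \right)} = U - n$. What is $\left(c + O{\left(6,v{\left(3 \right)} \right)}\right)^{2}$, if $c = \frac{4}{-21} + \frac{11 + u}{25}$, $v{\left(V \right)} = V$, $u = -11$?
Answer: $\frac{4489}{441} \approx 10.179$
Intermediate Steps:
$c = - \frac{4}{21}$ ($c = \frac{4}{-21} + \frac{11 - 11}{25} = 4 \left(- \frac{1}{21}\right) + 0 \cdot \frac{1}{25} = - \frac{4}{21} + 0 = - \frac{4}{21} \approx -0.19048$)
$\left(c + O{\left(6,v{\left(3 \right)} \right)}\right)^{2} = \left(- \frac{4}{21} + \left(3 - 6\right)\right)^{2} = \left(- \frac{4}{21} - 3\right)^{2} = \left(- \frac{67}{21}\right)^{2} = \frac{4489}{441}$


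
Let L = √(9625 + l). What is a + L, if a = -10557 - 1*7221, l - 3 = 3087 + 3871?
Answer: -17778 + √16586 ≈ -17649.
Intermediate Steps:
l = 6961 (l = 3 + (3087 + 3871) = 3 + 6958 = 6961)
a = -17778 (a = -10557 - 7221 = -17778)
L = √16586 (L = √(9625 + 6961) = √16586 ≈ 128.79)
a + L = -17778 + √16586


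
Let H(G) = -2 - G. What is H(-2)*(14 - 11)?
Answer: 0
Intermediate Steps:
H(-2)*(14 - 11) = (-2 - 1*(-2))*(14 - 11) = (-2 + 2)*3 = 0*3 = 0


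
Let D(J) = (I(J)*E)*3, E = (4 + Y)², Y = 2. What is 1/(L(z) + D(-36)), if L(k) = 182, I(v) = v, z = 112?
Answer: -1/3706 ≈ -0.00026983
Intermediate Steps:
E = 36 (E = (4 + 2)² = 6² = 36)
D(J) = 108*J (D(J) = (J*36)*3 = (36*J)*3 = 108*J)
1/(L(z) + D(-36)) = 1/(182 + 108*(-36)) = 1/(182 - 3888) = 1/(-3706) = -1/3706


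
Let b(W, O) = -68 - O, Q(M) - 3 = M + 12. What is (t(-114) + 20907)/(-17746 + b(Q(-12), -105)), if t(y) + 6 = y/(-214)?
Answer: -745488/631621 ≈ -1.1803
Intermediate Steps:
t(y) = -6 - y/214 (t(y) = -6 + y/(-214) = -6 + y*(-1/214) = -6 - y/214)
Q(M) = 15 + M (Q(M) = 3 + (M + 12) = 3 + (12 + M) = 15 + M)
(t(-114) + 20907)/(-17746 + b(Q(-12), -105)) = ((-6 - 1/214*(-114)) + 20907)/(-17746 + (-68 - 1*(-105))) = ((-6 + 57/107) + 20907)/(-17746 + (-68 + 105)) = (-585/107 + 20907)/(-17746 + 37) = (2236464/107)/(-17709) = (2236464/107)*(-1/17709) = -745488/631621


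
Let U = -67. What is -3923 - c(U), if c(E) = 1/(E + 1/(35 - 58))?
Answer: -6049243/1542 ≈ -3923.0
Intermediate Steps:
c(E) = 1/(-1/23 + E) (c(E) = 1/(E + 1/(-23)) = 1/(E - 1/23) = 1/(-1/23 + E))
-3923 - c(U) = -3923 - 23/(-1 + 23*(-67)) = -3923 - 23/(-1 - 1541) = -3923 - 23/(-1542) = -3923 - 23*(-1)/1542 = -3923 - 1*(-23/1542) = -3923 + 23/1542 = -6049243/1542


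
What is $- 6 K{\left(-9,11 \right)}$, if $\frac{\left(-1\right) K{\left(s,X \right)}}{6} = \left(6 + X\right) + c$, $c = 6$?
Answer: $828$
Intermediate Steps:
$K{\left(s,X \right)} = -72 - 6 X$ ($K{\left(s,X \right)} = - 6 \left(\left(6 + X\right) + 6\right) = - 6 \left(12 + X\right) = -72 - 6 X$)
$- 6 K{\left(-9,11 \right)} = - 6 \left(-72 - 66\right) = \left(-6\right) \left(-138\right) = 828$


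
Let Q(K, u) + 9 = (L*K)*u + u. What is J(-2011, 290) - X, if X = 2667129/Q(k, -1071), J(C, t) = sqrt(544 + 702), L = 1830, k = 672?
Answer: 889043/439024680 + sqrt(1246) ≈ 35.301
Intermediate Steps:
Q(K, u) = -9 + u + 1830*K*u (Q(K, u) = -9 + ((1830*K)*u + u) = -9 + (1830*K*u + u) = -9 + (u + 1830*K*u) = -9 + u + 1830*K*u)
J(C, t) = sqrt(1246)
X = -889043/439024680 (X = 2667129/(-9 - 1071 + 1830*672*(-1071)) = 2667129/(-9 - 1071 - 1317072960) = 2667129/(-1317074040) = 2667129*(-1/1317074040) = -889043/439024680 ≈ -0.0020250)
J(-2011, 290) - X = sqrt(1246) - 1*(-889043/439024680) = sqrt(1246) + 889043/439024680 = 889043/439024680 + sqrt(1246)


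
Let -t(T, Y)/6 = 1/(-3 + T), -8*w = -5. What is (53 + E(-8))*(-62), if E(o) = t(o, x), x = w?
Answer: -36518/11 ≈ -3319.8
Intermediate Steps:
w = 5/8 (w = -⅛*(-5) = 5/8 ≈ 0.62500)
x = 5/8 ≈ 0.62500
t(T, Y) = -6/(-3 + T)
E(o) = -6/(-3 + o)
(53 + E(-8))*(-62) = (53 - 6/(-3 - 8))*(-62) = (53 - 6/(-11))*(-62) = (53 - 6*(-1/11))*(-62) = (53 + 6/11)*(-62) = (589/11)*(-62) = -36518/11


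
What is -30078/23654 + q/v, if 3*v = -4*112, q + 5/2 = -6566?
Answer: 452638953/10596992 ≈ 42.714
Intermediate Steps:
q = -13137/2 (q = -5/2 - 6566 = -13137/2 ≈ -6568.5)
v = -448/3 (v = (-4*112)/3 = (⅓)*(-448) = -448/3 ≈ -149.33)
-30078/23654 + q/v = -30078/23654 - 13137/(2*(-448/3)) = -30078*1/23654 - 13137/2*(-3/448) = -15039/11827 + 39411/896 = 452638953/10596992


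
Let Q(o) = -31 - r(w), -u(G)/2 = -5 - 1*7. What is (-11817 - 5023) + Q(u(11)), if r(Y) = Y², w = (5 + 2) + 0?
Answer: -16920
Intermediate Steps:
w = 7 (w = 7 + 0 = 7)
u(G) = 24 (u(G) = -2*(-5 - 1*7) = -2*(-5 - 7) = -2*(-12) = 24)
Q(o) = -80 (Q(o) = -31 - 1*7² = -31 - 1*49 = -31 - 49 = -80)
(-11817 - 5023) + Q(u(11)) = (-11817 - 5023) - 80 = -16840 - 80 = -16920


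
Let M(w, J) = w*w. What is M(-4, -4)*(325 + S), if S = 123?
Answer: 7168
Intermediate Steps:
M(w, J) = w²
M(-4, -4)*(325 + S) = (-4)²*(325 + 123) = 16*448 = 7168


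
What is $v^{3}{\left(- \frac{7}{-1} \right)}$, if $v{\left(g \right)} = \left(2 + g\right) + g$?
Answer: $4096$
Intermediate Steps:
$v{\left(g \right)} = 2 + 2 g$
$v^{3}{\left(- \frac{7}{-1} \right)} = \left(2 + 2 \left(- \frac{7}{-1}\right)\right)^{3} = \left(2 + 2 \left(\left(-7\right) \left(-1\right)\right)\right)^{3} = \left(2 + 2 \cdot 7\right)^{3} = \left(2 + 14\right)^{3} = 16^{3} = 4096$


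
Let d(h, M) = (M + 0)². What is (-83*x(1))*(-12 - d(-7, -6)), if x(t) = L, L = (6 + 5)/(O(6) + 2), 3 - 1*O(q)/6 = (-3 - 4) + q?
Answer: 21912/13 ≈ 1685.5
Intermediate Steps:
O(q) = 60 - 6*q (O(q) = 18 - 6*((-3 - 4) + q) = 18 - 6*(-7 + q) = 18 + (42 - 6*q) = 60 - 6*q)
d(h, M) = M²
L = 11/26 (L = (6 + 5)/((60 - 6*6) + 2) = 11/((60 - 36) + 2) = 11/(24 + 2) = 11/26 ≈ 0.42308)
x(t) = 11/26
(-83*x(1))*(-12 - d(-7, -6)) = (-83*11/26)*(-12 - 1*(-6)²) = -913*(-12 - 1*36)/26 = -913*(-12 - 36)/26 = -913/26*(-48) = 21912/13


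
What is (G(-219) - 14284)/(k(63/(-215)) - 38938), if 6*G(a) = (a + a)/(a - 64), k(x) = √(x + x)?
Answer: 16920396634665/46125616251919 + 12126897*I*√3010/92251232503838 ≈ 0.36683 + 7.2121e-6*I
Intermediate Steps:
k(x) = √2*√x (k(x) = √(2*x) = √2*√x)
G(a) = a/(3*(-64 + a)) (G(a) = ((a + a)/(a - 64))/6 = ((2*a)/(-64 + a))/6 = (2*a/(-64 + a))/6 = a/(3*(-64 + a)))
(G(-219) - 14284)/(k(63/(-215)) - 38938) = ((⅓)*(-219)/(-64 - 219) - 14284)/(√2*√(63/(-215)) - 38938) = ((⅓)*(-219)/(-283) - 14284)/(√2*√(63*(-1/215)) - 38938) = ((⅓)*(-219)*(-1/283) - 14284)/(√2*√(-63/215) - 38938) = (73/283 - 14284)/(√2*(3*I*√1505/215) - 38938) = -4042299/(283*(3*I*√3010/215 - 38938)) = -4042299/(283*(-38938 + 3*I*√3010/215))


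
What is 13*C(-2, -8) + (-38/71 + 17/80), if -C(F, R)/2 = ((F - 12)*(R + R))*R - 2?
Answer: 264936087/5680 ≈ 46644.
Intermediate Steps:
C(F, R) = 4 - 4*R**2*(-12 + F) (C(F, R) = -2*(((F - 12)*(R + R))*R - 2) = -2*(((-12 + F)*(2*R))*R - 2) = -2*((2*R*(-12 + F))*R - 2) = -2*(2*R**2*(-12 + F) - 2) = -2*(-2 + 2*R**2*(-12 + F)) = 4 - 4*R**2*(-12 + F))
13*C(-2, -8) + (-38/71 + 17/80) = 13*(4 + 48*(-8)**2 - 4*(-2)*(-8)**2) + (-38/71 + 17/80) = 13*(4 + 48*64 - 4*(-2)*64) + (-38*1/71 + 17*(1/80)) = 13*(4 + 3072 + 512) + (-38/71 + 17/80) = 13*3588 - 1833/5680 = 46644 - 1833/5680 = 264936087/5680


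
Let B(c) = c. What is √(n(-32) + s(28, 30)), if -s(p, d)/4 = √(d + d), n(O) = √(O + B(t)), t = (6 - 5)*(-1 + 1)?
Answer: 2*√(-2*√15 + I*√2) ≈ 0.50605 + 5.5893*I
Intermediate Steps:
t = 0 (t = 1*0 = 0)
n(O) = √O (n(O) = √(O + 0) = √O)
s(p, d) = -4*√2*√d (s(p, d) = -4*√(d + d) = -4*√2*√d)
√(n(-32) + s(28, 30)) = √(√(-32) - 4*√2*√30) = √(4*I*√2 - 8*√15) = √(-8*√15 + 4*I*√2)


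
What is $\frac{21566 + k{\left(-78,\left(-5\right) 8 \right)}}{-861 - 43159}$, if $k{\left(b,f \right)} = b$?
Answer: $- \frac{5372}{11005} \approx -0.48814$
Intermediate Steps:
$\frac{21566 + k{\left(-78,\left(-5\right) 8 \right)}}{-861 - 43159} = \frac{21566 - 78}{-861 - 43159} = \frac{21488}{-44020} = 21488 \left(- \frac{1}{44020}\right) = - \frac{5372}{11005}$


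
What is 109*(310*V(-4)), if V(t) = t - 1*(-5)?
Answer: 33790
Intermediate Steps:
V(t) = 5 + t (V(t) = t + 5 = 5 + t)
109*(310*V(-4)) = 109*(310*(5 - 4)) = 109*(310*1) = 109*310 = 33790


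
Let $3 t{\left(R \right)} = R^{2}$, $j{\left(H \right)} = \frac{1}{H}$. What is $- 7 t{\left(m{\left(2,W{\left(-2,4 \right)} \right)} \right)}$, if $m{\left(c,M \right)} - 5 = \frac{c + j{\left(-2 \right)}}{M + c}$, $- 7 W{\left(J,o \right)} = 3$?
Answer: $- \frac{120127}{1452} \approx -82.732$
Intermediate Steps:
$W{\left(J,o \right)} = - \frac{3}{7}$ ($W{\left(J,o \right)} = \left(- \frac{1}{7}\right) 3 = - \frac{3}{7}$)
$m{\left(c,M \right)} = 5 + \frac{- \frac{1}{2} + c}{M + c}$ ($m{\left(c,M \right)} = 5 + \frac{c + \frac{1}{-2}}{M + c} = 5 + \frac{c - \frac{1}{2}}{M + c} = 5 + \frac{- \frac{1}{2} + c}{M + c}$)
$t{\left(R \right)} = \frac{R^{2}}{3}$
$- 7 t{\left(m{\left(2,W{\left(-2,4 \right)} \right)} \right)} = - 7 \frac{\left(\frac{- \frac{1}{2} + 5 \left(- \frac{3}{7}\right) + 6 \cdot 2}{- \frac{3}{7} + 2}\right)^{2}}{3} = - 7 \frac{\left(\frac{- \frac{1}{2} - \frac{15}{7} + 12}{\frac{11}{7}}\right)^{2}}{3} = - 7 \frac{\left(\frac{7}{11} \cdot \frac{131}{14}\right)^{2}}{3} = - 7 \frac{\left(\frac{131}{22}\right)^{2}}{3} = - 7 \cdot \frac{1}{3} \cdot \frac{17161}{484} = \left(-7\right) \frac{17161}{1452} = - \frac{120127}{1452}$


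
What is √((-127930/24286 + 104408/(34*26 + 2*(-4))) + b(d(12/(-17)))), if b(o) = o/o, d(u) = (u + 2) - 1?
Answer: 4*√50794212556941/2659317 ≈ 10.720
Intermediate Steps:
d(u) = 1 + u (d(u) = (2 + u) - 1 = 1 + u)
b(o) = 1
√((-127930/24286 + 104408/(34*26 + 2*(-4))) + b(d(12/(-17)))) = √((-127930/24286 + 104408/(34*26 + 2*(-4))) + 1) = √((-127930*1/24286 + 104408/(884 - 8)) + 1) = √((-63965/12143 + 104408/876) + 1) = √((-63965/12143 + 104408*(1/876)) + 1) = √((-63965/12143 + 26102/219) + 1) = √(302948251/2659317 + 1) = √(305607568/2659317) = 4*√50794212556941/2659317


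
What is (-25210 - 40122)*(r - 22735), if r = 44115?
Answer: -1396798160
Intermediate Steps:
(-25210 - 40122)*(r - 22735) = (-25210 - 40122)*(44115 - 22735) = -65332*21380 = -1396798160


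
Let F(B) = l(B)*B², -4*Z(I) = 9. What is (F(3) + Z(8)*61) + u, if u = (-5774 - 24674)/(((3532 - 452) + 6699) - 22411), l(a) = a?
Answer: -681115/6316 ≈ -107.84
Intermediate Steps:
Z(I) = -9/4 (Z(I) = -¼*9 = -9/4)
F(B) = B³ (F(B) = B*B² = B³)
u = 3806/1579 (u = -30448/((3080 + 6699) - 22411) = -30448/(9779 - 22411) = -30448/(-12632) = -30448*(-1/12632) = 3806/1579 ≈ 2.4104)
(F(3) + Z(8)*61) + u = (3³ - 9/4*61) + 3806/1579 = (27 - 549/4) + 3806/1579 = -441/4 + 3806/1579 = -681115/6316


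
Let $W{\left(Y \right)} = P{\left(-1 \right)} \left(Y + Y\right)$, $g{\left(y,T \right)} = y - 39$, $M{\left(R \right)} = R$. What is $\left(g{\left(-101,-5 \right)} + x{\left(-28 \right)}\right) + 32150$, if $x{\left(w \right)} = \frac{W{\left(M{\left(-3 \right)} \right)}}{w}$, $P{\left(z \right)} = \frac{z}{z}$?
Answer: $\frac{448143}{14} \approx 32010.0$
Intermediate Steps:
$P{\left(z \right)} = 1$
$g{\left(y,T \right)} = -39 + y$
$W{\left(Y \right)} = 2 Y$ ($W{\left(Y \right)} = 1 \left(Y + Y\right) = 1 \cdot 2 Y = 2 Y$)
$x{\left(w \right)} = - \frac{6}{w}$ ($x{\left(w \right)} = \frac{2 \left(-3\right)}{w} = - \frac{6}{w}$)
$\left(g{\left(-101,-5 \right)} + x{\left(-28 \right)}\right) + 32150 = \left(\left(-39 - 101\right) - \frac{6}{-28}\right) + 32150 = \left(-140 - - \frac{3}{14}\right) + 32150 = \left(-140 + \frac{3}{14}\right) + 32150 = - \frac{1957}{14} + 32150 = \frac{448143}{14}$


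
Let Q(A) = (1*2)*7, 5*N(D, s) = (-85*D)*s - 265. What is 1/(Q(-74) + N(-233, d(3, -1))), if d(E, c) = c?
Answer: -1/4000 ≈ -0.00025000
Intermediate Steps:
N(D, s) = -53 - 17*D*s (N(D, s) = ((-85*D)*s - 265)/5 = (-85*D*s - 265)/5 = (-265 - 85*D*s)/5 = -53 - 17*D*s)
Q(A) = 14 (Q(A) = 2*7 = 14)
1/(Q(-74) + N(-233, d(3, -1))) = 1/(14 + (-53 - 17*(-233)*(-1))) = 1/(14 + (-53 - 3961)) = 1/(14 - 4014) = 1/(-4000) = -1/4000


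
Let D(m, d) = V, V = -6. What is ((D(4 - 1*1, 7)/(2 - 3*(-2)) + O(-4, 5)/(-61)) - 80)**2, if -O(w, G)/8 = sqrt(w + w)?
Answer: 388200017/59536 - 2584*I*sqrt(2)/61 ≈ 6520.4 - 59.907*I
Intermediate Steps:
D(m, d) = -6
O(w, G) = -8*sqrt(2)*sqrt(w) (O(w, G) = -8*sqrt(w + w) = -8*sqrt(2)*sqrt(w))
((D(4 - 1*1, 7)/(2 - 3*(-2)) + O(-4, 5)/(-61)) - 80)**2 = ((-6/(2 - 3*(-2)) - 8*sqrt(2)*sqrt(-4)/(-61)) - 80)**2 = ((-6/(2 + 6) - 8*sqrt(2)*2*I*(-1/61)) - 80)**2 = ((-6/8 - 16*I*sqrt(2)*(-1/61)) - 80)**2 = ((-6*1/8 + 16*I*sqrt(2)/61) - 80)**2 = ((-3/4 + 16*I*sqrt(2)/61) - 80)**2 = (-323/4 + 16*I*sqrt(2)/61)**2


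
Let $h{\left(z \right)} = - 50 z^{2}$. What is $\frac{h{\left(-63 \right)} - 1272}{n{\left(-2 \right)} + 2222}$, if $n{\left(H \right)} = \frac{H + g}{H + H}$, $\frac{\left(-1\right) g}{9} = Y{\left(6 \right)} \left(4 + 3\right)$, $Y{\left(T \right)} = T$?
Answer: $- \frac{199722}{2317} \approx -86.198$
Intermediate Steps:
$g = -378$ ($g = - 9 \cdot 6 \left(4 + 3\right) = - 9 \cdot 6 \cdot 7 = \left(-9\right) 42 = -378$)
$n{\left(H \right)} = \frac{-378 + H}{2 H}$ ($n{\left(H \right)} = \frac{H - 378}{H + H} = \frac{-378 + H}{2 H}$)
$\frac{h{\left(-63 \right)} - 1272}{n{\left(-2 \right)} + 2222} = \frac{- 50 \left(-63\right)^{2} - 1272}{\frac{-378 - 2}{2 \left(-2\right)} + 2222} = \frac{\left(-50\right) 3969 - 1272}{\frac{1}{2} \left(- \frac{1}{2}\right) \left(-380\right) + 2222} = \frac{-198450 - 1272}{95 + 2222} = - \frac{199722}{2317}$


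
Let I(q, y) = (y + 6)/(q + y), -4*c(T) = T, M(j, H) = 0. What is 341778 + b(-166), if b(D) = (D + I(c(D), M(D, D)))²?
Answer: 2544011398/6889 ≈ 3.6929e+5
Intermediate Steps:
c(T) = -T/4
I(q, y) = (6 + y)/(q + y)
b(D) = (D - 24/D)² (b(D) = (D + (6 + 0)/(-D/4 + 0))² = (D + 6/(-D/4))² = (D - 4/D*6)² = (D - 24/D)²)
341778 + b(-166) = 341778 + (-24 + (-166)²)²/(-166)² = 341778 + (-24 + 27556)²/27556 = 341778 + (1/27556)*27532² = 341778 + (1/27556)*758011024 = 341778 + 189502756/6889 = 2544011398/6889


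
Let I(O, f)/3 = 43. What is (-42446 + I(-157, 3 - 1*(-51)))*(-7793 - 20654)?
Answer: 1203791699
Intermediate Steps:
I(O, f) = 129 (I(O, f) = 3*43 = 129)
(-42446 + I(-157, 3 - 1*(-51)))*(-7793 - 20654) = (-42446 + 129)*(-7793 - 20654) = -42317*(-28447) = 1203791699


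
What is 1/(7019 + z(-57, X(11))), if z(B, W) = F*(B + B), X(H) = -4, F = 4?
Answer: 1/6563 ≈ 0.00015237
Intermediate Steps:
z(B, W) = 8*B (z(B, W) = 4*(B + B) = 4*(2*B) = 8*B)
1/(7019 + z(-57, X(11))) = 1/(7019 + 8*(-57)) = 1/(7019 - 456) = 1/6563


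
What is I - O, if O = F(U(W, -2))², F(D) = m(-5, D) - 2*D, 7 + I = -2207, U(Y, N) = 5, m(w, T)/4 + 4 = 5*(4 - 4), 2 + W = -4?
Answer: -2890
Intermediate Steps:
W = -6 (W = -2 - 4 = -6)
m(w, T) = -16 (m(w, T) = -16 + 4*(5*(4 - 4)) = -16 + 4*(5*0) = -16 + 4*0 = -16 + 0 = -16)
I = -2214 (I = -7 - 2207 = -2214)
F(D) = -16 - 2*D
O = 676 (O = (-16 - 2*5)² = (-16 - 10)² = (-26)² = 676)
I - O = -2214 - 1*676 = -2214 - 676 = -2890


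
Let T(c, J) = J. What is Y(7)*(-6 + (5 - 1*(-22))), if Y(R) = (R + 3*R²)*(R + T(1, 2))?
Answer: 29106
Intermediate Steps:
Y(R) = (2 + R)*(R + 3*R²) (Y(R) = (R + 3*R²)*(R + 2) = (R + 3*R²)*(2 + R) = (2 + R)*(R + 3*R²))
Y(7)*(-6 + (5 - 1*(-22))) = (7*(2 + 3*7² + 7*7))*(-6 + (5 - 1*(-22))) = (7*(2 + 3*49 + 49))*(-6 + (5 + 22)) = (7*(2 + 147 + 49))*(-6 + 27) = (7*198)*21 = 1386*21 = 29106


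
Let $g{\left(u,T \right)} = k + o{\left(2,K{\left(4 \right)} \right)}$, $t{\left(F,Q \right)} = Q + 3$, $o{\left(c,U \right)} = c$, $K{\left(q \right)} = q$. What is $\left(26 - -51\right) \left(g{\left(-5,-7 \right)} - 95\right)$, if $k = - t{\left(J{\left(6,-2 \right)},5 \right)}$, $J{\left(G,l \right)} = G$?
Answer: $-7777$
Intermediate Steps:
$t{\left(F,Q \right)} = 3 + Q$
$k = -8$ ($k = - (3 + 5) = \left(-1\right) 8 = -8$)
$g{\left(u,T \right)} = -6$ ($g{\left(u,T \right)} = -8 + 2 = -6$)
$\left(26 - -51\right) \left(g{\left(-5,-7 \right)} - 95\right) = \left(26 - -51\right) \left(-6 - 95\right) = \left(26 + 51\right) \left(-101\right) = 77 \left(-101\right) = -7777$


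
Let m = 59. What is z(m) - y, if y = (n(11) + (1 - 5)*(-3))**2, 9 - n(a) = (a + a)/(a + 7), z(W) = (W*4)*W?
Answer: 1096160/81 ≈ 13533.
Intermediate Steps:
z(W) = 4*W**2 (z(W) = (4*W)*W = 4*W**2)
n(a) = 9 - 2*a/(7 + a) (n(a) = 9 - (a + a)/(a + 7) = 9 - 2*a/(7 + a))
y = 31684/81 (y = (7*(9 + 11)/(7 + 11) + (1 - 5)*(-3))**2 = (7*20/18 - 4*(-3))**2 = (7*(1/18)*20 + 12)**2 = (70/9 + 12)**2 = (178/9)**2 = 31684/81 ≈ 391.16)
z(m) - y = 4*59**2 - 1*31684/81 = 4*3481 - 31684/81 = 13924 - 31684/81 = 1096160/81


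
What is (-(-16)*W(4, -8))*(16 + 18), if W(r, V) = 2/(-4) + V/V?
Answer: 272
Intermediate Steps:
W(r, V) = 1/2 (W(r, V) = 2*(-1/4) + 1 = -1/2 + 1 = 1/2)
(-(-16)*W(4, -8))*(16 + 18) = (-(-16)/2)*(16 + 18) = -16*(-1/2)*34 = 8*34 = 272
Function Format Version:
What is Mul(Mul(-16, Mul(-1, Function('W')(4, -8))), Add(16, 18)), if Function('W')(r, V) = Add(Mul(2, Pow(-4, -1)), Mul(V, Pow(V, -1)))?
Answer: 272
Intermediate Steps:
Function('W')(r, V) = Rational(1, 2) (Function('W')(r, V) = Add(Mul(2, Rational(-1, 4)), 1) = Add(Rational(-1, 2), 1) = Rational(1, 2))
Mul(Mul(-16, Mul(-1, Function('W')(4, -8))), Add(16, 18)) = Mul(Mul(-16, Mul(-1, Rational(1, 2))), Add(16, 18)) = Mul(Mul(-16, Rational(-1, 2)), 34) = Mul(8, 34) = 272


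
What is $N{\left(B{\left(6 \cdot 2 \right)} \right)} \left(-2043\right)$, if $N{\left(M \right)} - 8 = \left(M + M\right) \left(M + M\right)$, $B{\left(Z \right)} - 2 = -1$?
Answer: $-24516$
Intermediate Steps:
$B{\left(Z \right)} = 1$ ($B{\left(Z \right)} = 2 - 1 = 1$)
$N{\left(M \right)} = 8 + 4 M^{2}$ ($N{\left(M \right)} = 8 + \left(M + M\right) \left(M + M\right) = 8 + 2 M 2 M = 8 + 4 M^{2}$)
$N{\left(B{\left(6 \cdot 2 \right)} \right)} \left(-2043\right) = \left(8 + 4 \cdot 1^{2}\right) \left(-2043\right) = \left(8 + 4 \cdot 1\right) \left(-2043\right) = \left(8 + 4\right) \left(-2043\right) = 12 \left(-2043\right) = -24516$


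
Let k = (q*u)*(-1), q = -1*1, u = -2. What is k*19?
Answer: -38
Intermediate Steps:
q = -1
k = -2 (k = -1*(-2)*(-1) = 2*(-1) = -2)
k*19 = -2*19 = -38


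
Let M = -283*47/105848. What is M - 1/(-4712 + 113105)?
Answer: -1441841141/11473182264 ≈ -0.12567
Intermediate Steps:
M = -13301/105848 (M = -13301*1/105848 = -13301/105848 ≈ -0.12566)
M - 1/(-4712 + 113105) = -13301/105848 - 1/(-4712 + 113105) = -13301/105848 - 1/108393 = -1441841141/11473182264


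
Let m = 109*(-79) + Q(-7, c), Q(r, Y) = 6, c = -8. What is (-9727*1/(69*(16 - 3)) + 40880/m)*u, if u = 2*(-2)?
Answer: 96296156/1543737 ≈ 62.379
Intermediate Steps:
u = -4
m = -8605 (m = 109*(-79) + 6 = -8611 + 6 = -8605)
(-9727*1/(69*(16 - 3)) + 40880/m)*u = (-9727*1/(69*(16 - 3)) + 40880/(-8605))*(-4) = (-9727/(13*69) + 40880*(-1/8605))*(-4) = (-9727/897 - 8176/1721)*(-4) = -24074039/1543737*(-4) = 96296156/1543737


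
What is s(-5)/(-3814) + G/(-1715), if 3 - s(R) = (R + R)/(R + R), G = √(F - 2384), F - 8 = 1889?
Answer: -1/1907 - I*√487/1715 ≈ -0.00052438 - 0.012868*I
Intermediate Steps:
F = 1897 (F = 8 + 1889 = 1897)
G = I*√487 (G = √(1897 - 2384) = √(-487) = I*√487 ≈ 22.068*I)
s(R) = 2 (s(R) = 3 - (R + R)/(R + R) = 3 - 2*R/(2*R) = 3 - 2*R*1/(2*R) = 3 - 1*1 = 3 - 1 = 2)
s(-5)/(-3814) + G/(-1715) = 2/(-3814) + (I*√487)/(-1715) = 2*(-1/3814) + (I*√487)*(-1/1715) = -1/1907 - I*√487/1715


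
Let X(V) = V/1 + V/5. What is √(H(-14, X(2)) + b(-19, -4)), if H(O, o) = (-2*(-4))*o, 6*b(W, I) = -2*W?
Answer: √5745/15 ≈ 5.0531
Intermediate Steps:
b(W, I) = -W/3 (b(W, I) = (-2*W)/6 = -W/3)
X(V) = 6*V/5 (X(V) = V*1 + V*(⅕) = V + V/5 = 6*V/5)
H(O, o) = 8*o
√(H(-14, X(2)) + b(-19, -4)) = √(8*((6/5)*2) - ⅓*(-19)) = √(8*(12/5) + 19/3) = √(96/5 + 19/3) = √(383/15) = √5745/15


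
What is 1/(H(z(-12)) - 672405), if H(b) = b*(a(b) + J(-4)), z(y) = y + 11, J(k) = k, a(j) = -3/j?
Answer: -1/672404 ≈ -1.4872e-6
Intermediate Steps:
z(y) = 11 + y
H(b) = b*(-4 - 3/b) (H(b) = b*(-3/b - 4) = b*(-4 - 3/b))
1/(H(z(-12)) - 672405) = 1/((-3 - 4*(11 - 12)) - 672405) = 1/((-3 - 4*(-1)) - 672405) = 1/((-3 + 4) - 672405) = 1/(1 - 672405) = 1/(-672404) = -1/672404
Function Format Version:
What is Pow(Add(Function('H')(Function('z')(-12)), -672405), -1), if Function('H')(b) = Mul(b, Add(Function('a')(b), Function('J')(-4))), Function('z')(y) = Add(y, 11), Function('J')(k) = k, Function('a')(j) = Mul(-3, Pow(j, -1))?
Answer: Rational(-1, 672404) ≈ -1.4872e-6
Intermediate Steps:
Function('z')(y) = Add(11, y)
Function('H')(b) = Mul(b, Add(-4, Mul(-3, Pow(b, -1)))) (Function('H')(b) = Mul(b, Add(Mul(-3, Pow(b, -1)), -4)) = Mul(b, Add(-4, Mul(-3, Pow(b, -1)))))
Pow(Add(Function('H')(Function('z')(-12)), -672405), -1) = Pow(Add(Add(-3, Mul(-4, Add(11, -12))), -672405), -1) = Pow(Add(Add(-3, Mul(-4, -1)), -672405), -1) = Pow(Add(Add(-3, 4), -672405), -1) = Pow(Add(1, -672405), -1) = Pow(-672404, -1) = Rational(-1, 672404)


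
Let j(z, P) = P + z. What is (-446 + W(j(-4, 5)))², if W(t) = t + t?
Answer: 197136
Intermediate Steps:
W(t) = 2*t
(-446 + W(j(-4, 5)))² = (-446 + 2*(5 - 4))² = (-446 + 2*1)² = (-446 + 2)² = (-444)² = 197136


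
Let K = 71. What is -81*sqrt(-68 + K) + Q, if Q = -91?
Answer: -91 - 81*sqrt(3) ≈ -231.30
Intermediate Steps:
-81*sqrt(-68 + K) + Q = -81*sqrt(-68 + 71) - 91 = -81*sqrt(3) - 91 = -91 - 81*sqrt(3)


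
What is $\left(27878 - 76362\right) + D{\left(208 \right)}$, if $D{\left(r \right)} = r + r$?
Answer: $-48068$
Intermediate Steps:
$D{\left(r \right)} = 2 r$
$\left(27878 - 76362\right) + D{\left(208 \right)} = \left(27878 - 76362\right) + 2 \cdot 208 = -48484 + 416 = -48068$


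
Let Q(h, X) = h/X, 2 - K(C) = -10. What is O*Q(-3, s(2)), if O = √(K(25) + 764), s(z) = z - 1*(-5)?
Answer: -6*√194/7 ≈ -11.939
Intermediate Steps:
K(C) = 12 (K(C) = 2 - 1*(-10) = 2 + 10 = 12)
s(z) = 5 + z (s(z) = z + 5 = 5 + z)
O = 2*√194 (O = √(12 + 764) = √776 = 2*√194 ≈ 27.857)
O*Q(-3, s(2)) = (2*√194)*(-3/(5 + 2)) = (2*√194)*(-3/7) = -6*√194/7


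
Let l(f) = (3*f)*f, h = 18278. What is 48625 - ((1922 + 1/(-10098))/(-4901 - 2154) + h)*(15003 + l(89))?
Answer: -1682497843463968/2374713 ≈ -7.0851e+8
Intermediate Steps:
l(f) = 3*f²
48625 - ((1922 + 1/(-10098))/(-4901 - 2154) + h)*(15003 + l(89)) = 48625 - ((1922 + 1/(-10098))/(-4901 - 2154) + 18278)*(15003 + 3*89²) = 48625 - ((1922 - 1/10098)/(-7055) + 18278)*(15003 + 3*7921) = 48625 - ((19408355/10098)*(-1/7055) + 18278)*(15003 + 23763) = 48625 - (-3881671/14248278 + 18278)*38766 = 48625 - 260426143613*38766/14248278 = 48625 - 1*1682613313883593/2374713 = 48625 - 1682613313883593/2374713 = -1682497843463968/2374713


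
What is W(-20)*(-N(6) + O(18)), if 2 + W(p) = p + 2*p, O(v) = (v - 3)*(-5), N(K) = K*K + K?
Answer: 7254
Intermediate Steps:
N(K) = K + K**2 (N(K) = K**2 + K = K + K**2)
O(v) = 15 - 5*v (O(v) = (-3 + v)*(-5) = 15 - 5*v)
W(p) = -2 + 3*p (W(p) = -2 + (p + 2*p) = -2 + 3*p)
W(-20)*(-N(6) + O(18)) = (-2 + 3*(-20))*(-6*(1 + 6) + (15 - 5*18)) = (-2 - 60)*(-6*7 + (15 - 90)) = -62*(-1*42 - 75) = -62*(-42 - 75) = -62*(-117) = 7254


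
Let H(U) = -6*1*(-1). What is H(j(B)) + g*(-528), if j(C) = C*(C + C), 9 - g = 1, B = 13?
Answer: -4218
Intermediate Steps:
g = 8 (g = 9 - 1*1 = 9 - 1 = 8)
j(C) = 2*C² (j(C) = C*(2*C) = 2*C²)
H(U) = 6 (H(U) = -6*(-1) = 6)
H(j(B)) + g*(-528) = 6 + 8*(-528) = 6 - 4224 = -4218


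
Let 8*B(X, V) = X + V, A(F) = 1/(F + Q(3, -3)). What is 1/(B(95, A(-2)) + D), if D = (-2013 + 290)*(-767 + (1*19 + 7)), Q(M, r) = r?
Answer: 20/25535097 ≈ 7.8324e-7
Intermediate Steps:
A(F) = 1/(-3 + F) (A(F) = 1/(F - 3) = 1/(-3 + F))
B(X, V) = V/8 + X/8 (B(X, V) = (X + V)/8 = (V + X)/8 = V/8 + X/8)
D = 1276743 (D = -1723*(-767 + (19 + 7)) = -1723*(-767 + 26) = -1723*(-741) = 1276743)
1/(B(95, A(-2)) + D) = 1/((1/(8*(-3 - 2)) + (⅛)*95) + 1276743) = 1/(((⅛)/(-5) + 95/8) + 1276743) = 1/(((⅛)*(-⅕) + 95/8) + 1276743) = 1/((-1/40 + 95/8) + 1276743) = 1/(237/20 + 1276743) = 1/(25535097/20) = 20/25535097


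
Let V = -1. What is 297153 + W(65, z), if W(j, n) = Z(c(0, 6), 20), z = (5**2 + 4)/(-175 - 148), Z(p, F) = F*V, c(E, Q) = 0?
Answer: 297133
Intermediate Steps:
Z(p, F) = -F (Z(p, F) = F*(-1) = -F)
z = -29/323 (z = (25 + 4)/(-323) = 29*(-1/323) = -29/323 ≈ -0.089783)
W(j, n) = -20 (W(j, n) = -1*20 = -20)
297153 + W(65, z) = 297153 - 20 = 297133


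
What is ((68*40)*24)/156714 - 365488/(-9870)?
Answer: 4826783336/128897265 ≈ 37.447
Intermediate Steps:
((68*40)*24)/156714 - 365488/(-9870) = (2720*24)*(1/156714) - 365488*(-1/9870) = 65280*(1/156714) + 182744/4935 = 10880/26119 + 182744/4935 = 4826783336/128897265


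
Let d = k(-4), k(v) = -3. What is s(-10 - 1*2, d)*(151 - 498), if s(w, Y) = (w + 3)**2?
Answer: -28107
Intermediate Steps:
d = -3
s(w, Y) = (3 + w)**2
s(-10 - 1*2, d)*(151 - 498) = (3 + (-10 - 1*2))**2*(151 - 498) = (3 + (-10 - 2))**2*(-347) = (3 - 12)**2*(-347) = (-9)**2*(-347) = 81*(-347) = -28107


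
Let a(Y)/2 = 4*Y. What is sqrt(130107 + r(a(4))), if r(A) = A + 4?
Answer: sqrt(130143) ≈ 360.75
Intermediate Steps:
a(Y) = 8*Y (a(Y) = 2*(4*Y) = 8*Y)
r(A) = 4 + A
sqrt(130107 + r(a(4))) = sqrt(130107 + (4 + 8*4)) = sqrt(130107 + (4 + 32)) = sqrt(130107 + 36) = sqrt(130143)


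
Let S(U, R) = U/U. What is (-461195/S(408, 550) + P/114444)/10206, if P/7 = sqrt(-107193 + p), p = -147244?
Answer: -65885/1458 + I*sqrt(254437)/166859352 ≈ -45.189 + 3.023e-6*I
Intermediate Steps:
S(U, R) = 1
P = 7*I*sqrt(254437) (P = 7*sqrt(-107193 - 147244) = 7*sqrt(-254437) = 7*(I*sqrt(254437)) = 7*I*sqrt(254437) ≈ 3530.9*I)
(-461195/S(408, 550) + P/114444)/10206 = (-461195/1 + (7*I*sqrt(254437))/114444)/10206 = (-461195*1 + (7*I*sqrt(254437))*(1/114444))*(1/10206) = (-461195 + 7*I*sqrt(254437)/114444)*(1/10206) = -65885/1458 + I*sqrt(254437)/166859352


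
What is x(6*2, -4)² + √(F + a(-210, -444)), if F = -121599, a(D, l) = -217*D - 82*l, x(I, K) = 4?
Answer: 16 + I*√39621 ≈ 16.0 + 199.05*I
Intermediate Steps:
x(6*2, -4)² + √(F + a(-210, -444)) = 4² + √(-121599 + (-217*(-210) - 82*(-444))) = 16 + √(-121599 + (45570 + 36408)) = 16 + √(-121599 + 81978) = 16 + √(-39621) = 16 + I*√39621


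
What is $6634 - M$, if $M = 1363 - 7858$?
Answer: $13129$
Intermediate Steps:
$M = -6495$
$6634 - M = 6634 - -6495 = 6634 + 6495 = 13129$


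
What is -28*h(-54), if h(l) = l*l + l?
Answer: -80136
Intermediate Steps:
h(l) = l + l² (h(l) = l² + l = l + l²)
-28*h(-54) = -(-1512)*(1 - 54) = -(-1512)*(-53) = -28*2862 = -80136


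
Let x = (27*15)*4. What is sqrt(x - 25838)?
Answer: I*sqrt(24218) ≈ 155.62*I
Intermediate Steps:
x = 1620 (x = 405*4 = 1620)
sqrt(x - 25838) = sqrt(1620 - 25838) = sqrt(-24218) = I*sqrt(24218)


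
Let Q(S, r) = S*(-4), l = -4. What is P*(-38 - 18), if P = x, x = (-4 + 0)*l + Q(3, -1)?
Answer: -224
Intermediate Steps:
Q(S, r) = -4*S
x = 4 (x = (-4 + 0)*(-4) - 4*3 = -4*(-4) - 12 = 16 - 12 = 4)
P = 4
P*(-38 - 18) = 4*(-38 - 18) = 4*(-56) = -224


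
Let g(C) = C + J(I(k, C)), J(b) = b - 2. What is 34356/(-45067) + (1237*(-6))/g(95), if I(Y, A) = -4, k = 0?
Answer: -337544958/4010963 ≈ -84.156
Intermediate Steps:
J(b) = -2 + b
g(C) = -6 + C (g(C) = C + (-2 - 4) = C - 6 = -6 + C)
34356/(-45067) + (1237*(-6))/g(95) = 34356/(-45067) + (1237*(-6))/(-6 + 95) = 34356*(-1/45067) - 7422/89 = -34356/45067 - 7422*1/89 = -34356/45067 - 7422/89 = -337544958/4010963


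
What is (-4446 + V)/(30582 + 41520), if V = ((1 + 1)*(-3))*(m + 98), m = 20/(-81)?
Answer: -67939/973377 ≈ -0.069797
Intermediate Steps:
m = -20/81 (m = 20*(-1/81) = -20/81 ≈ -0.24691)
V = -15836/27 (V = ((1 + 1)*(-3))*(-20/81 + 98) = (2*(-3))*(7918/81) = -6*7918/81 = -15836/27 ≈ -586.52)
(-4446 + V)/(30582 + 41520) = (-4446 - 15836/27)/(30582 + 41520) = -135878/27/72102 = -135878/27*1/72102 = -67939/973377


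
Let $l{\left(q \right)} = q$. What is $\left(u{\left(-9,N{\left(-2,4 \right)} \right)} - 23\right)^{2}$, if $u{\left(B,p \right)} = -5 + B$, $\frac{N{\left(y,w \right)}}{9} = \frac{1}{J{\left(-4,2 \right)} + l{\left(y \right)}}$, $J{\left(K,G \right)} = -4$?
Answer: $1369$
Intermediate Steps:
$N{\left(y,w \right)} = \frac{9}{-4 + y}$
$\left(u{\left(-9,N{\left(-2,4 \right)} \right)} - 23\right)^{2} = \left(\left(-5 - 9\right) - 23\right)^{2} = \left(-14 - 23\right)^{2} = \left(-37\right)^{2} = 1369$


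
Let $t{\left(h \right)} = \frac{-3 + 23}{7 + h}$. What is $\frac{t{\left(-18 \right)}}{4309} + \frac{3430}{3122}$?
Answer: $\frac{11608295}{10569977} \approx 1.0982$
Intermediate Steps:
$t{\left(h \right)} = \frac{20}{7 + h}$
$\frac{t{\left(-18 \right)}}{4309} + \frac{3430}{3122} = \frac{20 \frac{1}{7 - 18}}{4309} + \frac{3430}{3122} = \frac{20}{-11} \cdot \frac{1}{4309} + 3430 \cdot \frac{1}{3122} = 20 \left(- \frac{1}{11}\right) \frac{1}{4309} + \frac{245}{223} = \left(- \frac{20}{11}\right) \frac{1}{4309} + \frac{245}{223} = - \frac{20}{47399} + \frac{245}{223} = \frac{11608295}{10569977}$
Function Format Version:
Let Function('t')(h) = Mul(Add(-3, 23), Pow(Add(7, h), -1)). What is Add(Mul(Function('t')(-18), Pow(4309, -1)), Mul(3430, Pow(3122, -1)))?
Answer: Rational(11608295, 10569977) ≈ 1.0982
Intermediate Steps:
Function('t')(h) = Mul(20, Pow(Add(7, h), -1))
Add(Mul(Function('t')(-18), Pow(4309, -1)), Mul(3430, Pow(3122, -1))) = Add(Mul(Mul(20, Pow(Add(7, -18), -1)), Pow(4309, -1)), Mul(3430, Pow(3122, -1))) = Add(Mul(Mul(20, Pow(-11, -1)), Rational(1, 4309)), Mul(3430, Rational(1, 3122))) = Add(Mul(Mul(20, Rational(-1, 11)), Rational(1, 4309)), Rational(245, 223)) = Add(Mul(Rational(-20, 11), Rational(1, 4309)), Rational(245, 223)) = Add(Rational(-20, 47399), Rational(245, 223)) = Rational(11608295, 10569977)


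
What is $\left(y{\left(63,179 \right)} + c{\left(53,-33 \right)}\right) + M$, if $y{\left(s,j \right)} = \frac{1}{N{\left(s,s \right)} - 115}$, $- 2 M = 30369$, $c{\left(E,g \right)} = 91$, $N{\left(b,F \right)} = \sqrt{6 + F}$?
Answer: $- \frac{8633487}{572} - \frac{\sqrt{69}}{13156} \approx -15094.0$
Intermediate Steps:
$M = - \frac{30369}{2}$ ($M = \left(- \frac{1}{2}\right) 30369 = - \frac{30369}{2} \approx -15185.0$)
$y{\left(s,j \right)} = \frac{1}{-115 + \sqrt{6 + s}}$ ($y{\left(s,j \right)} = \frac{1}{\sqrt{6 + s} - 115} = \frac{1}{-115 + \sqrt{6 + s}}$)
$\left(y{\left(63,179 \right)} + c{\left(53,-33 \right)}\right) + M = \left(\frac{1}{-115 + \sqrt{6 + 63}} + 91\right) - \frac{30369}{2} = \left(\frac{1}{-115 + \sqrt{69}} + 91\right) - \frac{30369}{2} = \left(91 + \frac{1}{-115 + \sqrt{69}}\right) - \frac{30369}{2} = - \frac{30187}{2} + \frac{1}{-115 + \sqrt{69}}$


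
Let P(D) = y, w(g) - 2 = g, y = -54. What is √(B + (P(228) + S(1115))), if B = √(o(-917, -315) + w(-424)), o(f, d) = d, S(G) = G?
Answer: √(1061 + I*√737) ≈ 32.576 + 0.4167*I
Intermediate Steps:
w(g) = 2 + g
P(D) = -54
B = I*√737 (B = √(-315 + (2 - 424)) = √(-315 - 422) = √(-737) = I*√737 ≈ 27.148*I)
√(B + (P(228) + S(1115))) = √(I*√737 + (-54 + 1115)) = √(I*√737 + 1061) = √(1061 + I*√737)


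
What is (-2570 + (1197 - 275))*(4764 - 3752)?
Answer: -1667776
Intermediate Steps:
(-2570 + (1197 - 275))*(4764 - 3752) = (-2570 + 922)*1012 = -1648*1012 = -1667776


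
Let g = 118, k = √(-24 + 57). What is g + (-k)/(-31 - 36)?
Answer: 118 + √33/67 ≈ 118.09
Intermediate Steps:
k = √33 ≈ 5.7446
g + (-k)/(-31 - 36) = 118 + (-√33)/(-31 - 36) = 118 + (-√33)/(-67) = 118 - (-1)*√33/67 = 118 + √33/67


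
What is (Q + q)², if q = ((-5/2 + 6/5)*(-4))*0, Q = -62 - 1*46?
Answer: 11664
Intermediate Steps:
Q = -108 (Q = -62 - 46 = -108)
q = 0 (q = ((-5*½ + 6*(⅕))*(-4))*0 = ((-5/2 + 6/5)*(-4))*0 = -13/10*(-4)*0 = (26/5)*0 = 0)
(Q + q)² = (-108 + 0)² = (-108)² = 11664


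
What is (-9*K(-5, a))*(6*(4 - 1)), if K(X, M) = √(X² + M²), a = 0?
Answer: -810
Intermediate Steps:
K(X, M) = √(M² + X²)
(-9*K(-5, a))*(6*(4 - 1)) = (-9*√(0² + (-5)²))*(6*(4 - 1)) = (-9*√(0 + 25))*(6*3) = -9*√25*18 = -9*5*18 = -45*18 = -810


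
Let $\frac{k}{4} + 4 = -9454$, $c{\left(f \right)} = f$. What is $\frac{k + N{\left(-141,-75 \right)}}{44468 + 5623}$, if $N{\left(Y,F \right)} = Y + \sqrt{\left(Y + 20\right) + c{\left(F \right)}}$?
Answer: $- \frac{37973}{50091} + \frac{14 i}{50091} \approx -0.75808 + 0.00027949 i$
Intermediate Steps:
$N{\left(Y,F \right)} = Y + \sqrt{20 + F + Y}$ ($N{\left(Y,F \right)} = Y + \sqrt{\left(Y + 20\right) + F} = Y + \sqrt{\left(20 + Y\right) + F} = Y + \sqrt{20 + F + Y}$)
$k = -37832$ ($k = -16 + 4 \left(-9454\right) = -16 - 37816 = -37832$)
$\frac{k + N{\left(-141,-75 \right)}}{44468 + 5623} = \frac{-37832 - \left(141 - \sqrt{20 - 75 - 141}\right)}{44468 + 5623} = \frac{-37832 - \left(141 - \sqrt{-196}\right)}{50091} = \left(-37832 - \left(141 - 14 i\right)\right) \frac{1}{50091} = \left(-37973 + 14 i\right) \frac{1}{50091} = - \frac{37973}{50091} + \frac{14 i}{50091}$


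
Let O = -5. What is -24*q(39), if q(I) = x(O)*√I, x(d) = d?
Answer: 120*√39 ≈ 749.40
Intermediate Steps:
q(I) = -5*√I
-24*q(39) = -(-120)*√39 = 120*√39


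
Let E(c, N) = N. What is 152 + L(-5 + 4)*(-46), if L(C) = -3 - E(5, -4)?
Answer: 106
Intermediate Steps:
L(C) = 1 (L(C) = -3 - 1*(-4) = -3 + 4 = 1)
152 + L(-5 + 4)*(-46) = 152 + 1*(-46) = 152 - 46 = 106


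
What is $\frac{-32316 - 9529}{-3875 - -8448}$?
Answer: $- \frac{41845}{4573} \approx -9.1505$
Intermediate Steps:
$\frac{-32316 - 9529}{-3875 - -8448} = - \frac{41845}{-3875 + 8448} = - \frac{41845}{4573}$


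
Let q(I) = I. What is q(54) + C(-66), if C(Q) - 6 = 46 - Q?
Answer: 172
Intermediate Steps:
C(Q) = 52 - Q (C(Q) = 6 + (46 - Q) = 52 - Q)
q(54) + C(-66) = 54 + (52 - 1*(-66)) = 54 + (52 + 66) = 54 + 118 = 172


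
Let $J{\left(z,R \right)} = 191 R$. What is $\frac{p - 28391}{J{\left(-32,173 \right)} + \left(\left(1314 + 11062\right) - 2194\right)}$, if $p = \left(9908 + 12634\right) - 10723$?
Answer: $- \frac{16572}{43225} \approx -0.38339$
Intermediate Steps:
$p = 11819$ ($p = 22542 - 10723 = 11819$)
$\frac{p - 28391}{J{\left(-32,173 \right)} + \left(\left(1314 + 11062\right) - 2194\right)} = \frac{11819 - 28391}{191 \cdot 173 + \left(\left(1314 + 11062\right) - 2194\right)} = - \frac{16572}{33043 + \left(12376 - 2194\right)} = - \frac{16572}{33043 + 10182} = - \frac{16572}{43225}$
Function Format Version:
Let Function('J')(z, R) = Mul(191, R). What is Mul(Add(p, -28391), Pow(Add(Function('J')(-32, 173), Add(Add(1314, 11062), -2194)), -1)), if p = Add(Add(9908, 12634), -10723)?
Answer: Rational(-16572, 43225) ≈ -0.38339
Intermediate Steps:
p = 11819 (p = Add(22542, -10723) = 11819)
Mul(Add(p, -28391), Pow(Add(Function('J')(-32, 173), Add(Add(1314, 11062), -2194)), -1)) = Mul(Add(11819, -28391), Pow(Add(Mul(191, 173), Add(Add(1314, 11062), -2194)), -1)) = Mul(-16572, Pow(Add(33043, Add(12376, -2194)), -1)) = Mul(-16572, Pow(Add(33043, 10182), -1)) = Mul(-16572, Pow(43225, -1)) = Mul(-16572, Rational(1, 43225)) = Rational(-16572, 43225)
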